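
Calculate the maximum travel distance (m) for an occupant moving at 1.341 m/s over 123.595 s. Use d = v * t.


d = 1.341 * 123.595 = 165.74 m

165.74 m


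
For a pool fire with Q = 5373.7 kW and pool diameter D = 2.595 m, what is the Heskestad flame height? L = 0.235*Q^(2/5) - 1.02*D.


Q^(2/5) = 31.053
0.235 * Q^(2/5) = 7.2976
1.02 * D = 2.6469
L = 4.6507 m

4.6507 m


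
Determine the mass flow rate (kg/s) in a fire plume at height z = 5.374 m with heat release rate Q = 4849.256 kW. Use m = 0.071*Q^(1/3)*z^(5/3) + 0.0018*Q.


Q^(1/3) = 16.926
z^(5/3) = 16.488
First term = 0.071 * 16.926 * 16.488 = 19.814
Second term = 0.0018 * 4849.256 = 8.7287
m = 28.543 kg/s

28.543 kg/s


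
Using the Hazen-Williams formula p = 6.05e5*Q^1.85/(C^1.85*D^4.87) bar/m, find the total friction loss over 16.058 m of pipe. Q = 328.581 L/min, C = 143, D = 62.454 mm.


Q^1.85 = 45268
C^1.85 = 9713.4
D^4.87 = 5.5511e+08
p/m = 0.0050792 bar/m
p_total = 0.0050792 * 16.058 = 0.081562 bar

0.081562 bar


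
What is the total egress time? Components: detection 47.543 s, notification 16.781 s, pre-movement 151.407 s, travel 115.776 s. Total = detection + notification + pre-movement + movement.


Total = 47.543 + 16.781 + 151.407 + 115.776 = 331.507 s

331.507 s


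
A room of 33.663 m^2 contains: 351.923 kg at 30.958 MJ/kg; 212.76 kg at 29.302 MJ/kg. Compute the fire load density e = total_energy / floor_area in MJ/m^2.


Total energy = 351.923*30.958 + 212.76*29.302
= 10894.83 + 6234.294
= 17129.13 MJ
e = 17129.13 / 33.663 = 508.84 MJ/m^2

508.84 MJ/m^2


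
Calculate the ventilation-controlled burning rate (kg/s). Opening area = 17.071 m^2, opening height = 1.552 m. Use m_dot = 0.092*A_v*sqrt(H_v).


sqrt(H_v) = 1.2458
m_dot = 0.092 * 17.071 * 1.2458 = 1.9566 kg/s

1.9566 kg/s


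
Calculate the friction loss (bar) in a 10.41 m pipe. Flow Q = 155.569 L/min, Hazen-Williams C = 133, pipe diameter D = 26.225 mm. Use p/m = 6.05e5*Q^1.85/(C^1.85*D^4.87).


Q^1.85 = 11352
C^1.85 = 8494.3
D^4.87 = 8112309
p/m = 0.099665 bar/m
p_total = 0.099665 * 10.41 = 1.0375 bar

1.0375 bar


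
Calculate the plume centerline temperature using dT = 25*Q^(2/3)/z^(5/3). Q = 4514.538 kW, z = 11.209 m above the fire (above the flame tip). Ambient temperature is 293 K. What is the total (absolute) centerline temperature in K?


Q^(2/3) = 273.15
z^(5/3) = 56.141
dT = 25 * 273.15 / 56.141 = 121.64 K
T = 293 + 121.64 = 414.64 K

414.64 K


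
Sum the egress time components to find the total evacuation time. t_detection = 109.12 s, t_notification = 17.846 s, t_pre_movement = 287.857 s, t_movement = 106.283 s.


Total = 109.12 + 17.846 + 287.857 + 106.283 = 521.106 s

521.106 s


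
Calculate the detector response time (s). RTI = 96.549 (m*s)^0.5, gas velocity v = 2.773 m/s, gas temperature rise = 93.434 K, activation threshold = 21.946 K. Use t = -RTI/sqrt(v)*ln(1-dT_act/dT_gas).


dT_act/dT_gas = 0.23488
ln(1 - 0.23488) = -0.26773
t = -96.549 / sqrt(2.773) * -0.26773 = 15.523 s

15.523 s


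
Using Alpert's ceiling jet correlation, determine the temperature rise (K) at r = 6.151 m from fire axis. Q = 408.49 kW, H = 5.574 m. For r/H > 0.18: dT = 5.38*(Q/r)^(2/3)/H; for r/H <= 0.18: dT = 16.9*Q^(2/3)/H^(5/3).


r/H = 6.151 / 5.574 = 1.1035
r/H > 0.18, so dT = 5.38*(Q/r)^(2/3)/H
Q/r = 66.410
(Q/r)^(2/3) = 16.399
dT = 5.38 * 16.399 / 5.574 = 15.828 K

15.828 K


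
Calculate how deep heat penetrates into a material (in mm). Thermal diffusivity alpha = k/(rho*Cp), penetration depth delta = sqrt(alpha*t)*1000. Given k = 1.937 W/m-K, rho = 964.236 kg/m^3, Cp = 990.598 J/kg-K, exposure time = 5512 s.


alpha = 1.937 / (964.236 * 990.598) = 2.0279e-06 m^2/s
alpha * t = 0.011178
delta = sqrt(0.011178) * 1000 = 105.73 mm

105.73 mm


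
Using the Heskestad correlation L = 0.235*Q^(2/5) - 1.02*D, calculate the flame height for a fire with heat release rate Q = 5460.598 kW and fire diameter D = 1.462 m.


Q^(2/5) = 31.253
0.235 * Q^(2/5) = 7.3445
1.02 * D = 1.4912
L = 5.8533 m

5.8533 m


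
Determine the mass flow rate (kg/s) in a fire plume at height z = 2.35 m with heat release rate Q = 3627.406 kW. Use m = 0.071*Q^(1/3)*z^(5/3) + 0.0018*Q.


Q^(1/3) = 15.365
z^(5/3) = 4.1538
First term = 0.071 * 15.365 * 4.1538 = 4.5314
Second term = 0.0018 * 3627.406 = 6.5293
m = 11.061 kg/s

11.061 kg/s


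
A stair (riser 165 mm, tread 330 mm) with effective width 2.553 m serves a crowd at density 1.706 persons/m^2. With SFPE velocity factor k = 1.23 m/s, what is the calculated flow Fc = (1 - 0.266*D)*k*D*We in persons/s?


1 - 0.266*D = 1 - 0.266*1.706 = 0.54620
Fs = 0.54620 * 1.23 * 1.706 = 1.1461 persons/(s*m)
Fc = 1.1461 * 2.553 = 2.9261 persons/s

2.9261 persons/s


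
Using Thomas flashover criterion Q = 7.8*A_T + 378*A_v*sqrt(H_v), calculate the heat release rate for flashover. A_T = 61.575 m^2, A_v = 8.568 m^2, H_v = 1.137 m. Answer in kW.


7.8*A_T = 480.285
sqrt(H_v) = 1.0663
378*A_v*sqrt(H_v) = 3453.4
Q = 480.285 + 3453.4 = 3933.7 kW

3933.7 kW


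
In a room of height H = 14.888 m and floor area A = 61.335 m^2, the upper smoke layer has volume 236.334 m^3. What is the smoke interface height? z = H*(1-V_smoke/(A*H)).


V/(A*H) = 0.25881
1 - 0.25881 = 0.74119
z = 14.888 * 0.74119 = 11.035 m

11.035 m


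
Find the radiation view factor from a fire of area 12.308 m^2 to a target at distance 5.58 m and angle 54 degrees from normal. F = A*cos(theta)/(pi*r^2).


cos(54 deg) = 0.58779
pi*r^2 = 97.818
F = 12.308 * 0.58779 / 97.818 = 0.073958

0.073958


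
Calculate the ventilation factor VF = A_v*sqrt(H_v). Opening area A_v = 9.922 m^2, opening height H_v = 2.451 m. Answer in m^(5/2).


sqrt(H_v) = 1.5656
VF = 9.922 * 1.5656 = 15.534 m^(5/2)

15.534 m^(5/2)


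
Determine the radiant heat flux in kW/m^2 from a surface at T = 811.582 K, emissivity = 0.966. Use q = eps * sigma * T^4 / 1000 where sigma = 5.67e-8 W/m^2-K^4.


T^4 = 4.3384e+11
q = 0.966 * 5.67e-8 * 4.3384e+11 / 1000 = 23.762 kW/m^2

23.762 kW/m^2


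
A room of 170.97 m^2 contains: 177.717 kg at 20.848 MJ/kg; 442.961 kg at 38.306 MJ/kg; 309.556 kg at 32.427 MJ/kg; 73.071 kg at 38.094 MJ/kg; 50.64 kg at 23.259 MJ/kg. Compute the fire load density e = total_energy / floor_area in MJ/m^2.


Total energy = 177.717*20.848 + 442.961*38.306 + 309.556*32.427 + 73.071*38.094 + 50.64*23.259
= 3705.044 + 16968.06 + 10037.97 + 2783.567 + 1177.836
= 34672.48 MJ
e = 34672.48 / 170.97 = 202.80 MJ/m^2

202.80 MJ/m^2


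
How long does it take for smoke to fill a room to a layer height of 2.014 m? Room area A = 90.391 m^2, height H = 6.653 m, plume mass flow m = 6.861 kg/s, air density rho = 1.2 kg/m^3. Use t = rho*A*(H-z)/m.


H - z = 4.639 m
t = 1.2 * 90.391 * 4.639 / 6.861 = 73.340 s

73.340 s


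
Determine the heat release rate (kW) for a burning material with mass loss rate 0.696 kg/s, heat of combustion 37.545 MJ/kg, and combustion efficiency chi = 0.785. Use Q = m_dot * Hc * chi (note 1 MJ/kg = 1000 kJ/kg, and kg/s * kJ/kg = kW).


Hc = 37.545 MJ/kg = 37.545 * 1000 kJ/kg = 37545 kJ/kg
Q = 0.696 kg/s * 37545 kJ/kg * 0.785 = 20513 kW

20513 kW


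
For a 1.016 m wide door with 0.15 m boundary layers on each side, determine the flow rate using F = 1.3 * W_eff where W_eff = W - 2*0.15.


W_eff = 1.016 - 0.30 = 0.716 m
F = 1.3 * 0.716 = 0.93080 persons/s

0.93080 persons/s


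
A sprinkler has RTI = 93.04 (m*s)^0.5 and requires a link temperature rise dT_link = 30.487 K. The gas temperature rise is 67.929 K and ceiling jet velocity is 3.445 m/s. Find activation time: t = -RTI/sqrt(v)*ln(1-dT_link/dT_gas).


dT_link/dT_gas = 0.44881
ln(1 - 0.44881) = -0.59567
t = -93.04 / sqrt(3.445) * -0.59567 = 29.859 s

29.859 s


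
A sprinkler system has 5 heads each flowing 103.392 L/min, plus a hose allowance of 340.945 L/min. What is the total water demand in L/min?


Sprinkler demand = 5 * 103.392 = 516.96 L/min
Total = 516.96 + 340.945 = 857.905 L/min

857.905 L/min


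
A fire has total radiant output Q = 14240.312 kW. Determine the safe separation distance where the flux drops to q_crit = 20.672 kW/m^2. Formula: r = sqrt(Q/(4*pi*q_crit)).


4*pi*q_crit = 259.77
Q/(4*pi*q_crit) = 54.818
r = sqrt(54.818) = 7.4040 m

7.4040 m


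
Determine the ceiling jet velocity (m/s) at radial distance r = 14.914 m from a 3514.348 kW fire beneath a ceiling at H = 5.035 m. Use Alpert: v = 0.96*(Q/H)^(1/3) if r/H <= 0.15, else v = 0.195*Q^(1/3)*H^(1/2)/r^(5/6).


r/H = 14.914 / 5.035 = 2.9621
r/H > 0.15, so v = 0.195*Q^(1/3)*H^(1/2)/r^(5/6)
Q^(1/3) = 15.204
H^(1/2) = 2.2439
r^(5/6) = 9.5059
v = 0.195 * 15.204 * 2.2439 / 9.5059 = 0.69982 m/s

0.69982 m/s


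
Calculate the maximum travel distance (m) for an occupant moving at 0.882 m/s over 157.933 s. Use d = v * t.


d = 0.882 * 157.933 = 139.30 m

139.30 m


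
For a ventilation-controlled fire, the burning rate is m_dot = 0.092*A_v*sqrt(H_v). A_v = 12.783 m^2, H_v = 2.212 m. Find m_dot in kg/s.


sqrt(H_v) = 1.4873
m_dot = 0.092 * 12.783 * 1.4873 = 1.7491 kg/s

1.7491 kg/s


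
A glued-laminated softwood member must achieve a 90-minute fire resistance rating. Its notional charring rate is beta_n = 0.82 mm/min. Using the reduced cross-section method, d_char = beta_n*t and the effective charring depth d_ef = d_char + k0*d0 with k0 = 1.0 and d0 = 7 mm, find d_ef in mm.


d_char = 0.82 * 90 = 73.8 mm
d_ef = 73.8 + 1.0*7 = 80.8 mm

80.8 mm


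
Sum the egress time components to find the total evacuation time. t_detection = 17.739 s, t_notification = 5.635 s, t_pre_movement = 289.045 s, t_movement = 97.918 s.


Total = 17.739 + 5.635 + 289.045 + 97.918 = 410.337 s

410.337 s


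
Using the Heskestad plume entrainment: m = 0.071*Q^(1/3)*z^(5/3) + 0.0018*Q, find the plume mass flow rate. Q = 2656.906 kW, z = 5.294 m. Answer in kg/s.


Q^(1/3) = 13.850
z^(5/3) = 16.081
First term = 0.071 * 13.850 * 16.081 = 15.813
Second term = 0.0018 * 2656.906 = 4.7824
m = 20.596 kg/s

20.596 kg/s


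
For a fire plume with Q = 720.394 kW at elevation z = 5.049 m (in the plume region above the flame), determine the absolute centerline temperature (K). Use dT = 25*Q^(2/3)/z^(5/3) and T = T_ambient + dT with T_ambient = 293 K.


Q^(2/3) = 80.361
z^(5/3) = 14.860
dT = 25 * 80.361 / 14.860 = 135.20 K
T = 293 + 135.20 = 428.20 K

428.20 K


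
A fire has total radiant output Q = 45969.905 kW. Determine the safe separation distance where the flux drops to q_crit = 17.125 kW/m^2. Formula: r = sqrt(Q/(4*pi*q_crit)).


4*pi*q_crit = 215.20
Q/(4*pi*q_crit) = 213.62
r = sqrt(213.62) = 14.616 m

14.616 m


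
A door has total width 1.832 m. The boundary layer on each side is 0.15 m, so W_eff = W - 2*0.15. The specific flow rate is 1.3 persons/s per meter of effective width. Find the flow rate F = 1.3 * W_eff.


W_eff = 1.832 - 0.30 = 1.532 m
F = 1.3 * 1.532 = 1.9916 persons/s

1.9916 persons/s


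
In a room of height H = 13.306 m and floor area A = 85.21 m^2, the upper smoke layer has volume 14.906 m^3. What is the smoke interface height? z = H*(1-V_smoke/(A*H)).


V/(A*H) = 0.013147
1 - 0.013147 = 0.98685
z = 13.306 * 0.98685 = 13.131 m

13.131 m


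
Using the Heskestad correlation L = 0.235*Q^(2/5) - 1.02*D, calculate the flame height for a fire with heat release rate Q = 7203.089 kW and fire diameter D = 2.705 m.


Q^(2/5) = 34.915
0.235 * Q^(2/5) = 8.2049
1.02 * D = 2.7591
L = 5.4458 m

5.4458 m


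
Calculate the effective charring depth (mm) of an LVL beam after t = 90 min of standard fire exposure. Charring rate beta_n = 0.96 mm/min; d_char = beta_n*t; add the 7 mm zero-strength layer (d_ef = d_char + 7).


d_char = 0.96 * 90 = 86.4 mm
d_ef = 86.4 + 1.0*7 = 93.4 mm

93.4 mm


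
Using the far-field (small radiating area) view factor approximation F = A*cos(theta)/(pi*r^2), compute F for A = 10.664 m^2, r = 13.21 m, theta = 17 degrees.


cos(17 deg) = 0.95630
pi*r^2 = 548.22
F = 10.664 * 0.95630 / 548.22 = 0.018602

0.018602


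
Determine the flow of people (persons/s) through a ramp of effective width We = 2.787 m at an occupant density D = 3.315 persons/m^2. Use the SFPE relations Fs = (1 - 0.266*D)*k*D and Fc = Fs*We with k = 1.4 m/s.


1 - 0.266*D = 1 - 0.266*3.315 = 0.11821
Fs = 0.11821 * 1.4 * 3.315 = 0.54861 persons/(s*m)
Fc = 0.54861 * 2.787 = 1.5290 persons/s

1.5290 persons/s


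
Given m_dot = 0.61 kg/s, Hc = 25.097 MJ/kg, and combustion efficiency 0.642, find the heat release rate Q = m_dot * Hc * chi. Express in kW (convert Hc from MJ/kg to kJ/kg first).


Hc = 25.097 MJ/kg = 25.097 * 1000 kJ/kg = 25097 kJ/kg
Q = 0.61 kg/s * 25097 kJ/kg * 0.642 = 9828.5 kW

9828.5 kW


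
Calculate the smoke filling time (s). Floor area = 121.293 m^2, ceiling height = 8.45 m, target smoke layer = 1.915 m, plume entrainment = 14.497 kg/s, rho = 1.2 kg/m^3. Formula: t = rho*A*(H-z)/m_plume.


H - z = 6.535 m
t = 1.2 * 121.293 * 6.535 / 14.497 = 65.612 s

65.612 s


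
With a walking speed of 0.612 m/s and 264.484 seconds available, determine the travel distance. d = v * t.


d = 0.612 * 264.484 = 161.86 m

161.86 m


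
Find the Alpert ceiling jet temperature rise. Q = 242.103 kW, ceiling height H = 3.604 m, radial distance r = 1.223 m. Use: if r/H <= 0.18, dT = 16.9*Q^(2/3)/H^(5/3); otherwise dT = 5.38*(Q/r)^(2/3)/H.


r/H = 1.223 / 3.604 = 0.33935
r/H > 0.18, so dT = 5.38*(Q/r)^(2/3)/H
Q/r = 197.96
(Q/r)^(2/3) = 33.966
dT = 5.38 * 33.966 / 3.604 = 50.705 K

50.705 K


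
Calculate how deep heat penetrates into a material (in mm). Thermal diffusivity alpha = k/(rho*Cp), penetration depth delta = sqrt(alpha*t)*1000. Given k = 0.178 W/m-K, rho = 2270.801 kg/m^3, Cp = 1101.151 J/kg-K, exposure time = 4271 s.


alpha = 0.178 / (2270.801 * 1101.151) = 7.1186e-08 m^2/s
alpha * t = 0.00030404
delta = sqrt(0.00030404) * 1000 = 17.437 mm

17.437 mm


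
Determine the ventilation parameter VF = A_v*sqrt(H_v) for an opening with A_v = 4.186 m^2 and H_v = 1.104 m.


sqrt(H_v) = 1.0507
VF = 4.186 * 1.0507 = 4.3983 m^(5/2)

4.3983 m^(5/2)


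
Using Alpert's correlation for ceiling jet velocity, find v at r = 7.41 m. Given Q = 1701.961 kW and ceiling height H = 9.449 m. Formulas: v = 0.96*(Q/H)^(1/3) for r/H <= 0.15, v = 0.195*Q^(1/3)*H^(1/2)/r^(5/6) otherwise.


r/H = 7.41 / 9.449 = 0.78421
r/H > 0.15, so v = 0.195*Q^(1/3)*H^(1/2)/r^(5/6)
Q^(1/3) = 11.939
H^(1/2) = 3.0739
r^(5/6) = 5.3070
v = 0.195 * 11.939 * 3.0739 / 5.3070 = 1.3485 m/s

1.3485 m/s


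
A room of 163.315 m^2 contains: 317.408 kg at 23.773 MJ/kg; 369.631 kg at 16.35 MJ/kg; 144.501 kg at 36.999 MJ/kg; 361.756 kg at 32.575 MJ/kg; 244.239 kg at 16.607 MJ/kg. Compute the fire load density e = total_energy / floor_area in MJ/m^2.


Total energy = 317.408*23.773 + 369.631*16.35 + 144.501*36.999 + 361.756*32.575 + 244.239*16.607
= 7545.740 + 6043.467 + 5346.392 + 11784.20 + 4056.077
= 34775.88 MJ
e = 34775.88 / 163.315 = 212.94 MJ/m^2

212.94 MJ/m^2


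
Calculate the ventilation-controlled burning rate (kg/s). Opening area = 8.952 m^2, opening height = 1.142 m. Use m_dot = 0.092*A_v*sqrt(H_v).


sqrt(H_v) = 1.0686
m_dot = 0.092 * 8.952 * 1.0686 = 0.88012 kg/s

0.88012 kg/s


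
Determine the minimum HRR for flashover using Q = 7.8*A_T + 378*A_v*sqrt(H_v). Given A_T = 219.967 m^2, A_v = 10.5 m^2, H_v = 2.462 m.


7.8*A_T = 1715.7
sqrt(H_v) = 1.5691
378*A_v*sqrt(H_v) = 6227.7
Q = 1715.7 + 6227.7 = 7943.4 kW

7943.4 kW


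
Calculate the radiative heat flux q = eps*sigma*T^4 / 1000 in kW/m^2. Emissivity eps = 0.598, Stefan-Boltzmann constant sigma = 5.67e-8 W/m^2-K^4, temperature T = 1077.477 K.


T^4 = 1.3478e+12
q = 0.598 * 5.67e-8 * 1.3478e+12 / 1000 = 45.700 kW/m^2

45.700 kW/m^2


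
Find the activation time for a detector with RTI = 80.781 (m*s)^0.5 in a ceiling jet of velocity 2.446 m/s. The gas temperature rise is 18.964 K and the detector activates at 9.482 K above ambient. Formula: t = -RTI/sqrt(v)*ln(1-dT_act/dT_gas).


dT_act/dT_gas = 0.5
ln(1 - 0.5) = -0.69315
t = -80.781 / sqrt(2.446) * -0.69315 = 35.802 s

35.802 s


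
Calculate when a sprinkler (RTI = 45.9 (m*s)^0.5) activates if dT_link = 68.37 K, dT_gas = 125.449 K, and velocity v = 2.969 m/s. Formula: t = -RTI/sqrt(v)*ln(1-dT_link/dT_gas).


dT_link/dT_gas = 0.54500
ln(1 - 0.54500) = -0.78746
t = -45.9 / sqrt(2.969) * -0.78746 = 20.977 s

20.977 s


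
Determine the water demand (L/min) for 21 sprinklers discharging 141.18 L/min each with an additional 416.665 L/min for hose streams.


Sprinkler demand = 21 * 141.18 = 2964.78 L/min
Total = 2964.78 + 416.665 = 3381.445 L/min

3381.445 L/min


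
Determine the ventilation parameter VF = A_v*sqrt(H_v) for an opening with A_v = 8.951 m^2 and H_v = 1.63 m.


sqrt(H_v) = 1.2767
VF = 8.951 * 1.2767 = 11.428 m^(5/2)

11.428 m^(5/2)


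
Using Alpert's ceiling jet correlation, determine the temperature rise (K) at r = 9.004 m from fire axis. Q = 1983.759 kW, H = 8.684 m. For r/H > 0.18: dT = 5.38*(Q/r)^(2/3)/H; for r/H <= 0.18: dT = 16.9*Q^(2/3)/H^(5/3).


r/H = 9.004 / 8.684 = 1.0368
r/H > 0.18, so dT = 5.38*(Q/r)^(2/3)/H
Q/r = 220.32
(Q/r)^(2/3) = 36.478
dT = 5.38 * 36.478 / 8.684 = 22.599 K

22.599 K


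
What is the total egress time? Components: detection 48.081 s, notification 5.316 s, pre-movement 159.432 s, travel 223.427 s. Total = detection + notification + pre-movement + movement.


Total = 48.081 + 5.316 + 159.432 + 223.427 = 436.256 s

436.256 s


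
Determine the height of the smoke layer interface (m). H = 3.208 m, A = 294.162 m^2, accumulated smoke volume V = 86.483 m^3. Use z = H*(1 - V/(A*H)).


V/(A*H) = 0.091645
1 - 0.091645 = 0.90835
z = 3.208 * 0.90835 = 2.9140 m

2.9140 m


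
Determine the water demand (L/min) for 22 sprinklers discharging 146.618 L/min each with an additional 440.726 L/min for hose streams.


Sprinkler demand = 22 * 146.618 = 3225.596 L/min
Total = 3225.596 + 440.726 = 3666.322 L/min

3666.322 L/min


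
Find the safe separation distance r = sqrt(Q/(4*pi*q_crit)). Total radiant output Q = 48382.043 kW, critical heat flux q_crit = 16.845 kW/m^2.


4*pi*q_crit = 211.68
Q/(4*pi*q_crit) = 228.56
r = sqrt(228.56) = 15.118 m

15.118 m


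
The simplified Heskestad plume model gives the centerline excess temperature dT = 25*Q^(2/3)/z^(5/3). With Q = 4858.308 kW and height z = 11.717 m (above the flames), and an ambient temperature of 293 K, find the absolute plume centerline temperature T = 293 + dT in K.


Q^(2/3) = 286.85
z^(5/3) = 60.445
dT = 25 * 286.85 / 60.445 = 118.64 K
T = 293 + 118.64 = 411.64 K

411.64 K


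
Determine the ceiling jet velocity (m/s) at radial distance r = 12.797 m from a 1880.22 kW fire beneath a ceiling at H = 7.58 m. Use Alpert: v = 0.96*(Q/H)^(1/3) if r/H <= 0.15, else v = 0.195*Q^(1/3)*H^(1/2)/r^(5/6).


r/H = 12.797 / 7.58 = 1.6883
r/H > 0.15, so v = 0.195*Q^(1/3)*H^(1/2)/r^(5/6)
Q^(1/3) = 12.342
H^(1/2) = 2.7532
r^(5/6) = 8.3674
v = 0.195 * 12.342 * 2.7532 / 8.3674 = 0.79192 m/s

0.79192 m/s


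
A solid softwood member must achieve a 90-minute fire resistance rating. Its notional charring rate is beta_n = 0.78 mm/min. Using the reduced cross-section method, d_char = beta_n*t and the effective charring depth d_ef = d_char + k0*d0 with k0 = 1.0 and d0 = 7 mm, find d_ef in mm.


d_char = 0.78 * 90 = 70.2 mm
d_ef = 70.2 + 1.0*7 = 77.2 mm

77.2 mm


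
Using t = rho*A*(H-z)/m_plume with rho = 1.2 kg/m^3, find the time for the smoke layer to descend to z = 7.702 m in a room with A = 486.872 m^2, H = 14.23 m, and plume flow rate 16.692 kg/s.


H - z = 6.528 m
t = 1.2 * 486.872 * 6.528 / 16.692 = 228.49 s

228.49 s


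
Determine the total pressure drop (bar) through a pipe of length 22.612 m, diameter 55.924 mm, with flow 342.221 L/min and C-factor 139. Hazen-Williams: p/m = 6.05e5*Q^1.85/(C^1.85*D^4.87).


Q^1.85 = 48805
C^1.85 = 9216.7
D^4.87 = 3.2419e+08
p/m = 0.0098819 bar/m
p_total = 0.0098819 * 22.612 = 0.22345 bar

0.22345 bar


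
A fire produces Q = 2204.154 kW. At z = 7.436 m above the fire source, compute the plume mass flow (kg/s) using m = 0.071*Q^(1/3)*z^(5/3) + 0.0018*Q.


Q^(1/3) = 13.014
z^(5/3) = 28.329
First term = 0.071 * 13.014 * 28.329 = 26.176
Second term = 0.0018 * 2204.154 = 3.9675
m = 30.144 kg/s

30.144 kg/s


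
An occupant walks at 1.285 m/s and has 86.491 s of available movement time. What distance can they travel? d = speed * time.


d = 1.285 * 86.491 = 111.14 m

111.14 m


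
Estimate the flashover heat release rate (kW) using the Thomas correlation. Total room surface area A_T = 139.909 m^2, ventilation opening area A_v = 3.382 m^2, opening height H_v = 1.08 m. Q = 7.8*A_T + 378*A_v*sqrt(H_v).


7.8*A_T = 1091.3
sqrt(H_v) = 1.0392
378*A_v*sqrt(H_v) = 1328.5
Q = 1091.3 + 1328.5 = 2419.8 kW

2419.8 kW


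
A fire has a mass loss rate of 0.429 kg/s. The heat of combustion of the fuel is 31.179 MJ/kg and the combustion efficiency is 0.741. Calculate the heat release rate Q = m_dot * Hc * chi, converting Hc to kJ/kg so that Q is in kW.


Hc = 31.179 MJ/kg = 31.179 * 1000 kJ/kg = 31179 kJ/kg
Q = 0.429 kg/s * 31179 kJ/kg * 0.741 = 9911.5 kW

9911.5 kW


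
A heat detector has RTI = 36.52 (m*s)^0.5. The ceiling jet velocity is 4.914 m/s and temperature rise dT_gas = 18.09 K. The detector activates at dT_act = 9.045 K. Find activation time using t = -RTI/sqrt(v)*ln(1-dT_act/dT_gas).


dT_act/dT_gas = 0.5
ln(1 - 0.5) = -0.69315
t = -36.52 / sqrt(4.914) * -0.69315 = 11.419 s

11.419 s


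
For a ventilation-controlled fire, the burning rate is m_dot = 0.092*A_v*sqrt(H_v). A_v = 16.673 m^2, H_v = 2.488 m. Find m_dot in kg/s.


sqrt(H_v) = 1.5773
m_dot = 0.092 * 16.673 * 1.5773 = 2.4195 kg/s

2.4195 kg/s


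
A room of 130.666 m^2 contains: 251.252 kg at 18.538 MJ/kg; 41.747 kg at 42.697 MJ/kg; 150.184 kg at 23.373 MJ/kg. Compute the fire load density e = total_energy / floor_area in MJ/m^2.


Total energy = 251.252*18.538 + 41.747*42.697 + 150.184*23.373
= 4657.710 + 1782.472 + 3510.251
= 9950.432 MJ
e = 9950.432 / 130.666 = 76.152 MJ/m^2

76.152 MJ/m^2


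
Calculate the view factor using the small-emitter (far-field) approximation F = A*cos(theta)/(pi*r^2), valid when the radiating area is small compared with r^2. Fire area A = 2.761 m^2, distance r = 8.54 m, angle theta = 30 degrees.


cos(30 deg) = 0.86603
pi*r^2 = 229.12
F = 2.761 * 0.86603 / 229.12 = 0.010436

0.010436


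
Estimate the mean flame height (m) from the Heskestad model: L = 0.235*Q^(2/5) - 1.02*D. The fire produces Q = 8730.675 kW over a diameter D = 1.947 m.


Q^(2/5) = 37.707
0.235 * Q^(2/5) = 8.8611
1.02 * D = 1.9859
L = 6.8751 m

6.8751 m


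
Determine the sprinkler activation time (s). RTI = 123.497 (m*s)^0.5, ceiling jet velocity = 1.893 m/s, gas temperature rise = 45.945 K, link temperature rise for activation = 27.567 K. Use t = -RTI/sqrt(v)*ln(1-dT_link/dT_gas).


dT_link/dT_gas = 0.6
ln(1 - 0.6) = -0.91629
t = -123.497 / sqrt(1.893) * -0.91629 = 82.246 s

82.246 s


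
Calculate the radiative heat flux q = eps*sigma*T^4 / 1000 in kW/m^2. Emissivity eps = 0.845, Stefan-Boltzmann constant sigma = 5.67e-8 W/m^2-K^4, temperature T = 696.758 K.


T^4 = 2.3568e+11
q = 0.845 * 5.67e-8 * 2.3568e+11 / 1000 = 11.292 kW/m^2

11.292 kW/m^2


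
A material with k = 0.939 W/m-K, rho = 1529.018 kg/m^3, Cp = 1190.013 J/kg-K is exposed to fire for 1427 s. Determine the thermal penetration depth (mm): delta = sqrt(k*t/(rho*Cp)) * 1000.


alpha = 0.939 / (1529.018 * 1190.013) = 5.1606e-07 m^2/s
alpha * t = 0.00073642
delta = sqrt(0.00073642) * 1000 = 27.137 mm

27.137 mm


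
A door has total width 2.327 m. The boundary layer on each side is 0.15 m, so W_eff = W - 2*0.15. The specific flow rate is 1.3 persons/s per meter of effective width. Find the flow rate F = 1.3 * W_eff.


W_eff = 2.327 - 0.30 = 2.027 m
F = 1.3 * 2.027 = 2.6351 persons/s

2.6351 persons/s


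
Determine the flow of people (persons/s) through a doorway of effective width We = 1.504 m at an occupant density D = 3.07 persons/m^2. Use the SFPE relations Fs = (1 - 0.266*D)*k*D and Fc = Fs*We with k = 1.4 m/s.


1 - 0.266*D = 1 - 0.266*3.07 = 0.18338
Fs = 0.18338 * 1.4 * 3.07 = 0.78817 persons/(s*m)
Fc = 0.78817 * 1.504 = 1.1854 persons/s

1.1854 persons/s


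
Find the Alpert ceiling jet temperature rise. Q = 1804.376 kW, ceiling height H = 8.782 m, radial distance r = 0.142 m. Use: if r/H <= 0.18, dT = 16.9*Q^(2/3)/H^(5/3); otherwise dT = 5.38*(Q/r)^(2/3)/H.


r/H = 0.142 / 8.782 = 0.016169
r/H <= 0.18, so dT = 16.9*Q^(2/3)/H^(5/3)
Q^(2/3) = 148.21
H^(5/3) = 37.381
dT = 16.9 * 148.21 / 37.381 = 67.006 K

67.006 K


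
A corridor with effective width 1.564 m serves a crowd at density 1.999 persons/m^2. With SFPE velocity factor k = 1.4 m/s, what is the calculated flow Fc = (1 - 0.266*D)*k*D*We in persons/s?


1 - 0.266*D = 1 - 0.266*1.999 = 0.46827
Fs = 0.46827 * 1.4 * 1.999 = 1.3105 persons/(s*m)
Fc = 1.3105 * 1.564 = 2.0496 persons/s

2.0496 persons/s


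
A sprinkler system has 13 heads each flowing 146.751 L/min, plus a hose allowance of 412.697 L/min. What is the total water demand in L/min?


Sprinkler demand = 13 * 146.751 = 1907.763 L/min
Total = 1907.763 + 412.697 = 2320.46 L/min

2320.46 L/min


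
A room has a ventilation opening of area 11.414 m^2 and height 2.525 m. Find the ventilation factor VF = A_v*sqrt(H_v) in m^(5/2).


sqrt(H_v) = 1.5890
VF = 11.414 * 1.5890 = 18.137 m^(5/2)

18.137 m^(5/2)


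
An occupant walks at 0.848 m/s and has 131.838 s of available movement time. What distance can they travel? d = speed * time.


d = 0.848 * 131.838 = 111.80 m

111.80 m


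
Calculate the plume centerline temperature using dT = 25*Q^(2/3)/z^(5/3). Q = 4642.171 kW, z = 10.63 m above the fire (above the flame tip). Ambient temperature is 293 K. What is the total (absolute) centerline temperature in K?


Q^(2/3) = 278.28
z^(5/3) = 51.391
dT = 25 * 278.28 / 51.391 = 135.37 K
T = 293 + 135.37 = 428.37 K

428.37 K


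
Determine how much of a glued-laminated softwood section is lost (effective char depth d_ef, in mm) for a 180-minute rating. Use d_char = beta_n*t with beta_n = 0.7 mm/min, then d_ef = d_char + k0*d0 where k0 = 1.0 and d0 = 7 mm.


d_char = 0.7 * 180 = 126 mm
d_ef = 126 + 1.0*7 = 133 mm

133 mm


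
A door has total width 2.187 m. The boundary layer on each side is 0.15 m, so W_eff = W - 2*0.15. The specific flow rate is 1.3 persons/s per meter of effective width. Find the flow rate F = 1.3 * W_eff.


W_eff = 2.187 - 0.30 = 1.887 m
F = 1.3 * 1.887 = 2.4531 persons/s

2.4531 persons/s


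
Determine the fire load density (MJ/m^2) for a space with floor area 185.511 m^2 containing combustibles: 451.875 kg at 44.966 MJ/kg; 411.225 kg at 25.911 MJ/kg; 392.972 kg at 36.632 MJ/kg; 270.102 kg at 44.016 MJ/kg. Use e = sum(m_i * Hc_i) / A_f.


Total energy = 451.875*44.966 + 411.225*25.911 + 392.972*36.632 + 270.102*44.016
= 20319.01 + 10655.25 + 14395.35 + 11888.81
= 57258.42 MJ
e = 57258.42 / 185.511 = 308.65 MJ/m^2

308.65 MJ/m^2


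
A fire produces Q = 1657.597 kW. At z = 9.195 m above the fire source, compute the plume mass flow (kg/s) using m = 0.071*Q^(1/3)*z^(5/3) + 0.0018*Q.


Q^(1/3) = 11.835
z^(5/3) = 40.357
First term = 0.071 * 11.835 * 40.357 = 33.911
Second term = 0.0018 * 1657.597 = 2.9837
m = 36.894 kg/s

36.894 kg/s


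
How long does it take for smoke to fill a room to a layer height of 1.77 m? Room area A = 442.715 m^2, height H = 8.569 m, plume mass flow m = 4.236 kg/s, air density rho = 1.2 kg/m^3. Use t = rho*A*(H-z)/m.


H - z = 6.799 m
t = 1.2 * 442.715 * 6.799 / 4.236 = 852.70 s

852.70 s


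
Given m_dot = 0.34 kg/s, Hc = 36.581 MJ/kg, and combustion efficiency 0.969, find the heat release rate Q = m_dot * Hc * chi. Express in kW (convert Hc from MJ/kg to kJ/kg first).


Hc = 36.581 MJ/kg = 36.581 * 1000 kJ/kg = 36581 kJ/kg
Q = 0.34 kg/s * 36581 kJ/kg * 0.969 = 12052 kW

12052 kW


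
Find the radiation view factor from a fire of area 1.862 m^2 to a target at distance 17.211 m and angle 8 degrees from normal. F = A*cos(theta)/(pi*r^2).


cos(8 deg) = 0.99027
pi*r^2 = 930.60
F = 1.862 * 0.99027 / 930.60 = 0.0019814

0.0019814


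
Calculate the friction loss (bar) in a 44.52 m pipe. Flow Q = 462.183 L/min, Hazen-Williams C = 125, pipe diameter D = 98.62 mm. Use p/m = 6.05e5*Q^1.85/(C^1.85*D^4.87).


Q^1.85 = 85095
C^1.85 = 7573.3
D^4.87 = 5.1358e+09
p/m = 0.0013236 bar/m
p_total = 0.0013236 * 44.52 = 0.058928 bar

0.058928 bar


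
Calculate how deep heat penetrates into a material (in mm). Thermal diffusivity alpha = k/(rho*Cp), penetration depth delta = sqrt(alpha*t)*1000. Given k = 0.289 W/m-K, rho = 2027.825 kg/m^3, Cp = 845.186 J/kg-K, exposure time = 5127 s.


alpha = 0.289 / (2027.825 * 845.186) = 1.6862e-07 m^2/s
alpha * t = 0.00086453
delta = sqrt(0.00086453) * 1000 = 29.403 mm

29.403 mm


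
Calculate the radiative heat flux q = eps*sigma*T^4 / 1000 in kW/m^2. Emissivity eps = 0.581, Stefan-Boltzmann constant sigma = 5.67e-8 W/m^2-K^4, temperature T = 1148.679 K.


T^4 = 1.7410e+12
q = 0.581 * 5.67e-8 * 1.7410e+12 / 1000 = 57.353 kW/m^2

57.353 kW/m^2


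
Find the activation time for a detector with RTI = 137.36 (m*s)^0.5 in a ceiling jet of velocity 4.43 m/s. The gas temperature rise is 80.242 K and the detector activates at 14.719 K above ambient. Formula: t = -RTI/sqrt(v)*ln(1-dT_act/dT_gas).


dT_act/dT_gas = 0.18343
ln(1 - 0.18343) = -0.20265
t = -137.36 / sqrt(4.43) * -0.20265 = 13.225 s

13.225 s


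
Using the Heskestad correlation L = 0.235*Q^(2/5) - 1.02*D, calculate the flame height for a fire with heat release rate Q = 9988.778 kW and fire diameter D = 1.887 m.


Q^(2/5) = 39.793
0.235 * Q^(2/5) = 9.3513
1.02 * D = 1.9247
L = 7.4266 m

7.4266 m


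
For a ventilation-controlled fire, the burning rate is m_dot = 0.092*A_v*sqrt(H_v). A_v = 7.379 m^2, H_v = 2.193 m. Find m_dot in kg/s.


sqrt(H_v) = 1.4809
m_dot = 0.092 * 7.379 * 1.4809 = 1.0053 kg/s

1.0053 kg/s


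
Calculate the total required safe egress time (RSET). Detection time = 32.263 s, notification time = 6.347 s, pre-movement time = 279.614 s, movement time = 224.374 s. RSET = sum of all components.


Total = 32.263 + 6.347 + 279.614 + 224.374 = 542.598 s

542.598 s


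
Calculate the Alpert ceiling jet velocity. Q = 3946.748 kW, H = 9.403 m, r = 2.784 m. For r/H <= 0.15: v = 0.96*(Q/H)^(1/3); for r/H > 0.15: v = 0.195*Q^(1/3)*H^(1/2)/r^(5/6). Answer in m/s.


r/H = 2.784 / 9.403 = 0.29608
r/H > 0.15, so v = 0.195*Q^(1/3)*H^(1/2)/r^(5/6)
Q^(1/3) = 15.803
H^(1/2) = 3.0664
r^(5/6) = 2.3472
v = 0.195 * 15.803 * 3.0664 / 2.3472 = 4.0258 m/s

4.0258 m/s


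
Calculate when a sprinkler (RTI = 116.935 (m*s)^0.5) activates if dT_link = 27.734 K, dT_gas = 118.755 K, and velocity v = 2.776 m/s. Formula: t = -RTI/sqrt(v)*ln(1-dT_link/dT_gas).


dT_link/dT_gas = 0.23354
ln(1 - 0.23354) = -0.26597
t = -116.935 / sqrt(2.776) * -0.26597 = 18.667 s

18.667 s


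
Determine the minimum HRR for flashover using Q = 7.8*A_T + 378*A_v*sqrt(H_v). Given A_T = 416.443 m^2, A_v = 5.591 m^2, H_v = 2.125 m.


7.8*A_T = 3248.3
sqrt(H_v) = 1.4577
378*A_v*sqrt(H_v) = 3080.8
Q = 3248.3 + 3080.8 = 6329.0 kW

6329.0 kW


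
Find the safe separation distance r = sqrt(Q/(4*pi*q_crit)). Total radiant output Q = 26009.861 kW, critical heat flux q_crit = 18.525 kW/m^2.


4*pi*q_crit = 232.79
Q/(4*pi*q_crit) = 111.73
r = sqrt(111.73) = 10.570 m

10.570 m


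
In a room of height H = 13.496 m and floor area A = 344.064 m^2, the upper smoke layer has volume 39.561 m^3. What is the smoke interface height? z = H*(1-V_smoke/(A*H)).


V/(A*H) = 0.0085197
1 - 0.0085197 = 0.99148
z = 13.496 * 0.99148 = 13.381 m

13.381 m


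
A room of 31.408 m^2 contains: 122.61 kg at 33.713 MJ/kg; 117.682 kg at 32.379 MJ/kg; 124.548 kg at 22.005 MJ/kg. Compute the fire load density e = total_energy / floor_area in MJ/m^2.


Total energy = 122.61*33.713 + 117.682*32.379 + 124.548*22.005
= 4133.551 + 3810.425 + 2740.679
= 10684.66 MJ
e = 10684.66 / 31.408 = 340.19 MJ/m^2

340.19 MJ/m^2


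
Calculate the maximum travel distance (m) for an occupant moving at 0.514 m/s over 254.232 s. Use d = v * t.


d = 0.514 * 254.232 = 130.68 m

130.68 m


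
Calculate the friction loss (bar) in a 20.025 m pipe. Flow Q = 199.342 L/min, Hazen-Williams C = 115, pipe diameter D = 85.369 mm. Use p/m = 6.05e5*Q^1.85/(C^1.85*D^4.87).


Q^1.85 = 17958
C^1.85 = 6490.7
D^4.87 = 2.5435e+09
p/m = 0.00065810 bar/m
p_total = 0.00065810 * 20.025 = 0.013178 bar

0.013178 bar


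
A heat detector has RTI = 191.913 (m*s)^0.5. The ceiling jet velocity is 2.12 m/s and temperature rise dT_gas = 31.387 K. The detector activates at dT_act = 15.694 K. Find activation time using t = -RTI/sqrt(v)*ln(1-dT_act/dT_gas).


dT_act/dT_gas = 0.50002
ln(1 - 0.50002) = -0.69318
t = -191.913 / sqrt(2.12) * -0.69318 = 91.365 s

91.365 s


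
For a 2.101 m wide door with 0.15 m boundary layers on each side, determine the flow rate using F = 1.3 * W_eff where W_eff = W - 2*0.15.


W_eff = 2.101 - 0.30 = 1.801 m
F = 1.3 * 1.801 = 2.3413 persons/s

2.3413 persons/s


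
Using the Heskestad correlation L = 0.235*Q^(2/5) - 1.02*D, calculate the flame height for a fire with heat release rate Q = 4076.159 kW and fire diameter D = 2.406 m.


Q^(2/5) = 27.804
0.235 * Q^(2/5) = 6.5338
1.02 * D = 2.4541
L = 4.0797 m

4.0797 m


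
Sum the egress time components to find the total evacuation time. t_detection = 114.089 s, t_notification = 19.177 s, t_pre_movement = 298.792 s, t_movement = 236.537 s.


Total = 114.089 + 19.177 + 298.792 + 236.537 = 668.595 s

668.595 s


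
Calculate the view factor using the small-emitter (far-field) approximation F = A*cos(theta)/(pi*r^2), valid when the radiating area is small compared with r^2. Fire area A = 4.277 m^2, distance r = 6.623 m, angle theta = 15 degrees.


cos(15 deg) = 0.96593
pi*r^2 = 137.80
F = 4.277 * 0.96593 / 137.80 = 0.029979

0.029979


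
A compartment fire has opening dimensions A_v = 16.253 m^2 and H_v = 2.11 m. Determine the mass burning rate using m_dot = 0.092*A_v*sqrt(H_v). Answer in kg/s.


sqrt(H_v) = 1.4526
m_dot = 0.092 * 16.253 * 1.4526 = 2.1720 kg/s

2.1720 kg/s


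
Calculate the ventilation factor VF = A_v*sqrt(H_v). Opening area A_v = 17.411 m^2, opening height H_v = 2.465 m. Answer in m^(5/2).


sqrt(H_v) = 1.5700
VF = 17.411 * 1.5700 = 27.336 m^(5/2)

27.336 m^(5/2)


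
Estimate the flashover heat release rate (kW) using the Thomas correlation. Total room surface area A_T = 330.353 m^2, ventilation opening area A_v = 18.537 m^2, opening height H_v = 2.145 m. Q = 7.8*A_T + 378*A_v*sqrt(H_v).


7.8*A_T = 2576.8
sqrt(H_v) = 1.4646
378*A_v*sqrt(H_v) = 10262
Q = 2576.8 + 10262 = 12839 kW

12839 kW


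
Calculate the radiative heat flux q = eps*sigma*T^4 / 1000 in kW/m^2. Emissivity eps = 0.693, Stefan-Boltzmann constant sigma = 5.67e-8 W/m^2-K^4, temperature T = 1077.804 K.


T^4 = 1.3495e+12
q = 0.693 * 5.67e-8 * 1.3495e+12 / 1000 = 53.024 kW/m^2

53.024 kW/m^2


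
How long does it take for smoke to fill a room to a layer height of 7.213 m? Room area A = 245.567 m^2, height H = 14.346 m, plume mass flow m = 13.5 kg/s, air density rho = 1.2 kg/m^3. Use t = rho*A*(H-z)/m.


H - z = 7.133 m
t = 1.2 * 245.567 * 7.133 / 13.5 = 155.70 s

155.70 s


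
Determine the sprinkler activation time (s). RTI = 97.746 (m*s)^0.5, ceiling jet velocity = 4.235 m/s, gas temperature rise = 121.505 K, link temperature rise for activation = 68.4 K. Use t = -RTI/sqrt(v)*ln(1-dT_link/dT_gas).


dT_link/dT_gas = 0.56294
ln(1 - 0.56294) = -0.82768
t = -97.746 / sqrt(4.235) * -0.82768 = 39.313 s

39.313 s


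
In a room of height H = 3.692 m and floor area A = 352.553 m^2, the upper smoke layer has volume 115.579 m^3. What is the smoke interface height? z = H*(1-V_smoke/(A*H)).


V/(A*H) = 0.088796
1 - 0.088796 = 0.91120
z = 3.692 * 0.91120 = 3.3642 m

3.3642 m


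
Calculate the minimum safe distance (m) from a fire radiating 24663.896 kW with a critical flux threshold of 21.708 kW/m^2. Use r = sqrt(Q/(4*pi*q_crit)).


4*pi*q_crit = 272.79
Q/(4*pi*q_crit) = 90.413
r = sqrt(90.413) = 9.5086 m

9.5086 m


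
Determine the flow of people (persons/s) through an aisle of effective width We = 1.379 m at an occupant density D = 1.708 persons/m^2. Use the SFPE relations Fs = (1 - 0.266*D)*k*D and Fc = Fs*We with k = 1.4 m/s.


1 - 0.266*D = 1 - 0.266*1.708 = 0.54567
Fs = 0.54567 * 1.4 * 1.708 = 1.3048 persons/(s*m)
Fc = 1.3048 * 1.379 = 1.7993 persons/s

1.7993 persons/s


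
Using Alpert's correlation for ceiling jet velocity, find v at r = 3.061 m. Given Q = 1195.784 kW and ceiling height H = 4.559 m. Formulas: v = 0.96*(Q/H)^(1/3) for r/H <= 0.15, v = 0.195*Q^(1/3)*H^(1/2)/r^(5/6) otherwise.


r/H = 3.061 / 4.559 = 0.67142
r/H > 0.15, so v = 0.195*Q^(1/3)*H^(1/2)/r^(5/6)
Q^(1/3) = 10.614
H^(1/2) = 2.1352
r^(5/6) = 2.5403
v = 0.195 * 10.614 * 2.1352 / 2.5403 = 1.7397 m/s

1.7397 m/s


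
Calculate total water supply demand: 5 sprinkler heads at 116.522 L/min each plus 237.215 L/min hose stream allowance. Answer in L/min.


Sprinkler demand = 5 * 116.522 = 582.61 L/min
Total = 582.61 + 237.215 = 819.825 L/min

819.825 L/min


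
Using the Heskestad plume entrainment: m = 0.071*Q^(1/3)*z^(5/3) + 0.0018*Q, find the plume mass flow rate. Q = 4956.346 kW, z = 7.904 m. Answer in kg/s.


Q^(1/3) = 17.050
z^(5/3) = 31.363
First term = 0.071 * 17.050 * 31.363 = 37.966
Second term = 0.0018 * 4956.346 = 8.9214
m = 46.887 kg/s

46.887 kg/s


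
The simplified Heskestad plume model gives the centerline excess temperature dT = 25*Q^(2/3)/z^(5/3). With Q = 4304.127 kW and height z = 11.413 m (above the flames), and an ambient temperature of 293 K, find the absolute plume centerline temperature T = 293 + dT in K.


Q^(2/3) = 264.60
z^(5/3) = 57.854
dT = 25 * 264.60 / 57.854 = 114.34 K
T = 293 + 114.34 = 407.34 K

407.34 K


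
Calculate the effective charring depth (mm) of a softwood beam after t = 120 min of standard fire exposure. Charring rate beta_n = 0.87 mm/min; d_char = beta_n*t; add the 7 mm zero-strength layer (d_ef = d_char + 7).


d_char = 0.87 * 120 = 104.4 mm
d_ef = 104.4 + 1.0*7 = 111.4 mm

111.4 mm


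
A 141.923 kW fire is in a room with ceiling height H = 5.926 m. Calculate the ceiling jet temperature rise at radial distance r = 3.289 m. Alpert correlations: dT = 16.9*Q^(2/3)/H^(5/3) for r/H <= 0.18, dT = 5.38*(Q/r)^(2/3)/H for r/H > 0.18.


r/H = 3.289 / 5.926 = 0.55501
r/H > 0.18, so dT = 5.38*(Q/r)^(2/3)/H
Q/r = 43.151
(Q/r)^(2/3) = 12.302
dT = 5.38 * 12.302 / 5.926 = 11.169 K

11.169 K


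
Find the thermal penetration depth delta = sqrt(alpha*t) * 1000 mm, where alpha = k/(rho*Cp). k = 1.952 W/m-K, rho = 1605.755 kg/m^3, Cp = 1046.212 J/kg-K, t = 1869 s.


alpha = 1.952 / (1605.755 * 1046.212) = 1.1619e-06 m^2/s
alpha * t = 0.0021717
delta = sqrt(0.0021717) * 1000 = 46.601 mm

46.601 mm


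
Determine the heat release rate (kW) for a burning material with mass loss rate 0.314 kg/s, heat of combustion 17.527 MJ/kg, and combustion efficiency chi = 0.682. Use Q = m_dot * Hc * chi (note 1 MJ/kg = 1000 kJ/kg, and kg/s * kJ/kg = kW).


Hc = 17.527 MJ/kg = 17.527 * 1000 kJ/kg = 17527 kJ/kg
Q = 0.314 kg/s * 17527 kJ/kg * 0.682 = 3753.4 kW

3753.4 kW


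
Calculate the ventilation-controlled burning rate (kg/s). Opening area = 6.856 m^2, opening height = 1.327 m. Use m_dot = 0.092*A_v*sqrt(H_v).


sqrt(H_v) = 1.1520
m_dot = 0.092 * 6.856 * 1.1520 = 0.72660 kg/s

0.72660 kg/s


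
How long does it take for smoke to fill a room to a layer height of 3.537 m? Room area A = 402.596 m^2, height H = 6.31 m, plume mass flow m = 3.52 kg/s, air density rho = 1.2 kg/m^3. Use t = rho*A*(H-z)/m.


H - z = 2.773 m
t = 1.2 * 402.596 * 2.773 / 3.52 = 380.59 s

380.59 s
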